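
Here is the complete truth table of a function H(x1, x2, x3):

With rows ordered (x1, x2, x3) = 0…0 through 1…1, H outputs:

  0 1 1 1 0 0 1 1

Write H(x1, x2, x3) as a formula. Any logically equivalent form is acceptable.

H(x1, x2, x3) = not ((((not x1 and not x2) and not x3) or ((x1 and not x2) and not x3)) or ((x1 and not x2) and x3))

H is 0 on only 3 rows — (0,0,0), (1,0,0), (1,0,1). Writing each as a minterm (¬x1·¬x2·¬x3, x1·¬x2·¬x3, x1·¬x2·x3) and OR-ing them characterizes exactly where H=0, so H is the negation of that disjunction.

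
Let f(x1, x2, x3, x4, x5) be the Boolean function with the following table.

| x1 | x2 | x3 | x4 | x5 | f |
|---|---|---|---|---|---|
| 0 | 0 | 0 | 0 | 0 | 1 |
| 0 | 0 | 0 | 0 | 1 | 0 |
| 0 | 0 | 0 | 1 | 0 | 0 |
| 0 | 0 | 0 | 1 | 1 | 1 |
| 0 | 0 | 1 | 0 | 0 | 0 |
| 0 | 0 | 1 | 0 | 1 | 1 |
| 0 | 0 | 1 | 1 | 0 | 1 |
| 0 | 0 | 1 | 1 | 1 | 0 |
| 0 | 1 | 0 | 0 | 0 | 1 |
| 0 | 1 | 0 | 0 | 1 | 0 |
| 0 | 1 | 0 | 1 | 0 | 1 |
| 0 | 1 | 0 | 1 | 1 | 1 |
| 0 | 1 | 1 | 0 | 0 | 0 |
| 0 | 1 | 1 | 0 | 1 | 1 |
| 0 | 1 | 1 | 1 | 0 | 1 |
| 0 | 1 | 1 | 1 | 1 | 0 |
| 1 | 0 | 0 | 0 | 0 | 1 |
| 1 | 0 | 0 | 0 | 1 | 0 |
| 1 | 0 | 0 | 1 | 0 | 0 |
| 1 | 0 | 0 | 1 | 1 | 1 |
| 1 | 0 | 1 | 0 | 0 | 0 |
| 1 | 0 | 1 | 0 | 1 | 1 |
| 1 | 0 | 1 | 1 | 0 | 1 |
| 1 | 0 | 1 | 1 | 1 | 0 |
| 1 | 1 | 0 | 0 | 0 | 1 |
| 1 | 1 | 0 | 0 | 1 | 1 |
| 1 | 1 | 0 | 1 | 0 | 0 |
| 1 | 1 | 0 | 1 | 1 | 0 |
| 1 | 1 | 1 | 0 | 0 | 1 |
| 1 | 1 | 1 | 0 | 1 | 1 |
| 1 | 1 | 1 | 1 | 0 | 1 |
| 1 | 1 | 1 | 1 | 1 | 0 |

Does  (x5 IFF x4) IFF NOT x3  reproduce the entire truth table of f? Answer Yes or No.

Check the formula against f row by row:
  x1=0, x2=0, x3=0, x4=0, x5=0: formula gives 1, f = 1 ✓
  x1=0, x2=0, x3=0, x4=0, x5=1: formula gives 0, f = 0 ✓
  x1=0, x2=0, x3=0, x4=1, x5=0: formula gives 0, f = 0 ✓
  x1=0, x2=0, x3=0, x4=1, x5=1: formula gives 1, f = 1 ✓
  …
  x1=0, x2=1, x3=0, x4=1, x5=0: formula gives 0, but f = 1 ✗
Row (0,1,0,1,0) is a counterexample, so the formula is not equivalent to f.

No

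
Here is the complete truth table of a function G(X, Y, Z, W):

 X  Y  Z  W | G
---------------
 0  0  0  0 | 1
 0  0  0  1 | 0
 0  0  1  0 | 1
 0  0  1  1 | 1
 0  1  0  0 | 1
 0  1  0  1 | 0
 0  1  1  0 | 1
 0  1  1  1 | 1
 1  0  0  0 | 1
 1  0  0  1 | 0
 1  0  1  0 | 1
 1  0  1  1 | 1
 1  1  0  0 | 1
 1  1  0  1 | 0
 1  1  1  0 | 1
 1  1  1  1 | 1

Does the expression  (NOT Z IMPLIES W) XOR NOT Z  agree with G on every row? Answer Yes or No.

Evaluate (NOT Z IMPLIES W) XOR NOT Z on each row and compare to G:
  X=0, Y=0, Z=0, W=0: formula gives 1, G = 1 ✓
  X=0, Y=0, Z=0, W=1: formula gives 0, G = 0 ✓
  X=0, Y=0, Z=1, W=0: formula gives 1, G = 1 ✓
  X=0, Y=0, Z=1, W=1: formula gives 1, G = 1 ✓
  …and likewise for the remaining 12 rows.
No disagreement on any input; they are logically equivalent.

Yes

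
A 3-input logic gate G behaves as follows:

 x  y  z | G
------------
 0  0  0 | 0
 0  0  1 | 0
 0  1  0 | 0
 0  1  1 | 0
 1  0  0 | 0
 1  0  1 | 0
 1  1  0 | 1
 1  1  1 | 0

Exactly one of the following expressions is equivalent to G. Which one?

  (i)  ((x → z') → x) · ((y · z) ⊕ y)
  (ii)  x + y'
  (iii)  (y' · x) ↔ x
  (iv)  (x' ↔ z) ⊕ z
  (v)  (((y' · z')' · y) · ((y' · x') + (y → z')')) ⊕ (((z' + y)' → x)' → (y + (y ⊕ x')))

(ii) fails at (0,0,0): the formula yields 1, G is 0.
(iii) fails at (0,0,0): the formula yields 1, G is 0.
(iv) fails at (1,0,0): the formula yields 1, G is 0.
(v) fails at (0,0,0): the formula yields 1, G is 0.
(i) is the remaining candidate, and it agrees with G on all 8 inputs.

i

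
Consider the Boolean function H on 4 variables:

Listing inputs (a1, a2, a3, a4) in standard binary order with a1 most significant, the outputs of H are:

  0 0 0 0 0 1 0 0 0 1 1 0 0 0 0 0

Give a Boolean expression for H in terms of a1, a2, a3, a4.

H=1 on 3 inputs: (0,1,0,1), (1,0,0,1), (1,0,1,0). Reading each as a conjunction of literals (¬a1·a2·¬a3·a4, a1·¬a2·¬a3·a4, a1·¬a2·a3·¬a4) and taking the OR gives the canonical DNF.

H(a1, a2, a3, a4) = ((((NOT a1 AND a2) AND NOT a3) AND a4) OR (((a1 AND NOT a2) AND NOT a3) AND a4)) OR (((a1 AND NOT a2) AND a3) AND NOT a4)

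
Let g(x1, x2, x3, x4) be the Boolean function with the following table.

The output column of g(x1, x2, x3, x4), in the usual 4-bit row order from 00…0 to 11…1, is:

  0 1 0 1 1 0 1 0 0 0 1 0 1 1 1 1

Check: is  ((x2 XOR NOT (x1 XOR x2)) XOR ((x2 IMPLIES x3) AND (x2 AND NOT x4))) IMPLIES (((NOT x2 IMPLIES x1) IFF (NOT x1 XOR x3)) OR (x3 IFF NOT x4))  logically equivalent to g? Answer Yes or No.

No

Evaluate ((x2 XOR NOT (x1 XOR x2)) XOR ((x2 IMPLIES x3) AND (x2 AND NOT x4))) IMPLIES (((NOT x2 IMPLIES x1) IFF (NOT x1 XOR x3)) OR (x3 IFF NOT x4)) on each row and compare to g:
  x1=0, x2=0, x3=0, x4=0: formula gives 0, g = 0 ✓
  x1=0, x2=0, x3=0, x4=1: formula gives 1, g = 1 ✓
  x1=0, x2=0, x3=1, x4=0: formula gives 1, but g = 0 ✗
A single disagreement suffices: at (0,0,1,0) they differ, so the formula does not compute g.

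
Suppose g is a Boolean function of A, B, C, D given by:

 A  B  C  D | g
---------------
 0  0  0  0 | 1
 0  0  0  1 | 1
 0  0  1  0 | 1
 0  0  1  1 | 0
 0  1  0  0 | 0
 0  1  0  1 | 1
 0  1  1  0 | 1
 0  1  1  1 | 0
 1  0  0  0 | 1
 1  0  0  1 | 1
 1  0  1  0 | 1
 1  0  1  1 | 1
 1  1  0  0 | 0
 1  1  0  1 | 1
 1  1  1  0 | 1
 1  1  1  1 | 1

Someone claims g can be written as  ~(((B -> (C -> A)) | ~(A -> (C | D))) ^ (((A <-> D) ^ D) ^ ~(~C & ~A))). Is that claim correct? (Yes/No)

No

Evaluate ~(((B -> (C -> A)) | ~(A -> (C | D))) ^ (((A <-> D) ^ D) ^ ~(~C & ~A))) on each row and compare to g:
  A=0, B=0, C=0, D=0: formula gives 1, g = 1 ✓
  A=0, B=0, C=0, D=1: formula gives 1, g = 1 ✓
  A=0, B=0, C=1, D=0: formula gives 0, but g = 1 ✗
Row (0,0,1,0) is a counterexample, so the formula is not equivalent to g.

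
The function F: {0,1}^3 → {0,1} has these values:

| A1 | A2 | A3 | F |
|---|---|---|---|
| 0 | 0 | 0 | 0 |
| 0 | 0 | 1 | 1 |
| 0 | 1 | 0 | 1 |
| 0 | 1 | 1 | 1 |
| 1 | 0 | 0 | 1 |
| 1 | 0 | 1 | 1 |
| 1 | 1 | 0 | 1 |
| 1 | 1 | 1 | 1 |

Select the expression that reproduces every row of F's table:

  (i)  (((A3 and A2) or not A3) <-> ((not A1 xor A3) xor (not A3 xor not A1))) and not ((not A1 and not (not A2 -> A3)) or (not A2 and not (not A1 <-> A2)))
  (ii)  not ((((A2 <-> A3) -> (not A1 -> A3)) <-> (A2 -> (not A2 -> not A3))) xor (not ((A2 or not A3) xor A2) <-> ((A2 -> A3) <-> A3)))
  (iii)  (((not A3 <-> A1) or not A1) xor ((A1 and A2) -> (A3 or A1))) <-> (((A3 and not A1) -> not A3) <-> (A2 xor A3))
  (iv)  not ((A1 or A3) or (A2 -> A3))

ii

(i): at (0,0,1) it gives 0, but F = 1 — eliminated.
(iii): at (0,0,0) it gives 1, but F = 0 — eliminated.
(iv): at (0,0,1) it gives 0, but F = 1 — eliminated.
That leaves (ii). Evaluating it on every row reproduces the table of F exactly.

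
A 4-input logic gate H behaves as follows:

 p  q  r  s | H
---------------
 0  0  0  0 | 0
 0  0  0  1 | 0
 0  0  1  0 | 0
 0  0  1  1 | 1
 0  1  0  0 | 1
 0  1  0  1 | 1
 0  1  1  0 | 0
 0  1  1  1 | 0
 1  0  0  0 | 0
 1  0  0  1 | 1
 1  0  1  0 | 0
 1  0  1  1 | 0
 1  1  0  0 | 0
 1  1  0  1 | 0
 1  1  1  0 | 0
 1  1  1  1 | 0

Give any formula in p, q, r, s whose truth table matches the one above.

The 1-rows are (0,0,1,1), (0,1,0,0), (0,1,0,1), (1,0,0,1). Each contributes one minterm — ¬p·¬q·r·s; ¬p·q·¬r·¬s; ¬p·q·¬r·s; p·¬q·¬r·s — and their disjunction is a sum-of-products form of H.

H(p, q, r, s) = (((((not p and not q) and r) and s) or (((not p and q) and not r) and not s)) or (((not p and q) and not r) and s)) or (((p and not q) and not r) and s)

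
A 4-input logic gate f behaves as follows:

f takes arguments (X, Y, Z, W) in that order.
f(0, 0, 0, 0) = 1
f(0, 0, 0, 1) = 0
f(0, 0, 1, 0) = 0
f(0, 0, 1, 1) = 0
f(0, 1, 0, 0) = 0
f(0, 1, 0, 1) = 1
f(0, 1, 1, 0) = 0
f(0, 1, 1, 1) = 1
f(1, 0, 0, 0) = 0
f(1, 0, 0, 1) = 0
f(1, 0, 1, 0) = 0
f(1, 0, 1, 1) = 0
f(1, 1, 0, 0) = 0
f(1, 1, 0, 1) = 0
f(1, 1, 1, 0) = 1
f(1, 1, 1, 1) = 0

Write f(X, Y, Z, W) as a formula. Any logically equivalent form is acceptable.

f(X, Y, Z, W) = (((((not X and not Y) and not Z) and not W) or (((not X and Y) and not Z) and W)) or (((not X and Y) and Z) and W)) or (((X and Y) and Z) and not W)

f=1 on 4 inputs: (0,0,0,0), (0,1,0,1), (0,1,1,1), (1,1,1,0). Reading each as a conjunction of literals (¬X·¬Y·¬Z·¬W, ¬X·Y·¬Z·W, ¬X·Y·Z·W, X·Y·Z·¬W) and taking the OR gives the canonical DNF.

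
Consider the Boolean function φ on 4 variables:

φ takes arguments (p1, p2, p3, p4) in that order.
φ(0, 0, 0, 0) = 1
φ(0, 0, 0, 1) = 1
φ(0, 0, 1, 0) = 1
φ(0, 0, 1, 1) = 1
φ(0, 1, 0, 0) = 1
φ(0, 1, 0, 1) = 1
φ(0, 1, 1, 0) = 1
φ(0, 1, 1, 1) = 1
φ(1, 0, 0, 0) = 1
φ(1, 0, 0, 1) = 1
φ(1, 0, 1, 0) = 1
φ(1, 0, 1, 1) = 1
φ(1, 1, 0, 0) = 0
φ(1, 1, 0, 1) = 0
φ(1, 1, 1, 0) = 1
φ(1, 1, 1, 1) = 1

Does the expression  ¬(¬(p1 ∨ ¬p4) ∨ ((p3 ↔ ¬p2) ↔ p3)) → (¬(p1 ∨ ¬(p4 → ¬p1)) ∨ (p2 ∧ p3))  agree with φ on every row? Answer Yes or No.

Yes

Test each input against both φ and the formula:
  p1=0, p2=0, p3=0, p4=0: formula gives 1, φ = 1 ✓
  p1=0, p2=0, p3=0, p4=1: formula gives 1, φ = 1 ✓
  p1=0, p2=0, p3=1, p4=0: formula gives 1, φ = 1 ✓
  p1=0, p2=0, p3=1, p4=1: formula gives 1, φ = 1 ✓
  …and likewise for the remaining 12 rows.
All 16 rows match — the expression computes φ exactly.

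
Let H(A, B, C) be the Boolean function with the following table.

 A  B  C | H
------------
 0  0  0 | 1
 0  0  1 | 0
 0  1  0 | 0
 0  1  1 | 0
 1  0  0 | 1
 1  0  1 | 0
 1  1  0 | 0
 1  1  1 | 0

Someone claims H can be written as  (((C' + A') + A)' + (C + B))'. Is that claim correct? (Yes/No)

Check the formula against H row by row:
  A=0, B=0, C=0: formula gives 1, H = 1 ✓
  A=0, B=0, C=1: formula gives 0, H = 0 ✓
  A=0, B=1, C=0: formula gives 0, H = 0 ✓
  A=0, B=1, C=1: formula gives 0, H = 0 ✓
  A=1, B=0, C=0: formula gives 1, H = 1 ✓
  …and likewise for the remaining 3 rows.
All 8 rows match — the expression computes H exactly.

Yes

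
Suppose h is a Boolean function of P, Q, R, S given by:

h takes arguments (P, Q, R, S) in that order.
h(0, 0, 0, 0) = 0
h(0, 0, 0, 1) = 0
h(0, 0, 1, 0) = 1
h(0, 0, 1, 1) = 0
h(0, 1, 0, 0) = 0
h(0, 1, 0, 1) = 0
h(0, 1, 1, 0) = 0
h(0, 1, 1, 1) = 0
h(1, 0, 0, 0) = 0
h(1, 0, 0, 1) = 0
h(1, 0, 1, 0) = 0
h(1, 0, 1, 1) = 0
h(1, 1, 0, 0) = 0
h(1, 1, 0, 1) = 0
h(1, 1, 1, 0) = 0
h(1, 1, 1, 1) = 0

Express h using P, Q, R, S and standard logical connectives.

h(P, Q, R, S) = ((NOT P AND NOT Q) AND R) AND NOT S

Only row (0,0,1,0) gives 1. That row's minterm ¬P·¬Q·R·¬S is h directly.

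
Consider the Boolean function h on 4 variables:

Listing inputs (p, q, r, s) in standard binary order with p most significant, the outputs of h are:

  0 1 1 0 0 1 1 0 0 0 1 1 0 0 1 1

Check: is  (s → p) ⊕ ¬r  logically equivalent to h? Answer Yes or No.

Evaluate (s → p) ⊕ ¬r on each row and compare to h:
  p=0, q=0, r=0, s=0: formula gives 0, h = 0 ✓
  p=0, q=0, r=0, s=1: formula gives 1, h = 1 ✓
  p=0, q=0, r=1, s=0: formula gives 1, h = 1 ✓
  p=0, q=0, r=1, s=1: formula gives 0, h = 0 ✓
  … (the remaining 12 rows also agree.)
Every row agrees, so the formula is equivalent.

Yes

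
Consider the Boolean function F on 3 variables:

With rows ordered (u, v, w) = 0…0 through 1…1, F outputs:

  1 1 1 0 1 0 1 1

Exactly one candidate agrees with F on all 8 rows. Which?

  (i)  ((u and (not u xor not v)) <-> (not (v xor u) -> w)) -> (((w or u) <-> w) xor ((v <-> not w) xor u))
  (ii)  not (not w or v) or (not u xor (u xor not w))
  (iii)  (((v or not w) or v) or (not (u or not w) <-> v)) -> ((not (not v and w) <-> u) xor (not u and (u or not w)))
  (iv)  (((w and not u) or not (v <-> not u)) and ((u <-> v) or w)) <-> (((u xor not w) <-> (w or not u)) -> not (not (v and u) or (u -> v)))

(i) fails at (0,1,1): the formula yields 1, F is 0.
(ii) fails at (0,0,0): the formula yields 0, F is 1.
(iv) fails at (0,0,0): the formula yields 0, F is 1.
(iii) is the remaining candidate, and it agrees with F on all 8 inputs.

iii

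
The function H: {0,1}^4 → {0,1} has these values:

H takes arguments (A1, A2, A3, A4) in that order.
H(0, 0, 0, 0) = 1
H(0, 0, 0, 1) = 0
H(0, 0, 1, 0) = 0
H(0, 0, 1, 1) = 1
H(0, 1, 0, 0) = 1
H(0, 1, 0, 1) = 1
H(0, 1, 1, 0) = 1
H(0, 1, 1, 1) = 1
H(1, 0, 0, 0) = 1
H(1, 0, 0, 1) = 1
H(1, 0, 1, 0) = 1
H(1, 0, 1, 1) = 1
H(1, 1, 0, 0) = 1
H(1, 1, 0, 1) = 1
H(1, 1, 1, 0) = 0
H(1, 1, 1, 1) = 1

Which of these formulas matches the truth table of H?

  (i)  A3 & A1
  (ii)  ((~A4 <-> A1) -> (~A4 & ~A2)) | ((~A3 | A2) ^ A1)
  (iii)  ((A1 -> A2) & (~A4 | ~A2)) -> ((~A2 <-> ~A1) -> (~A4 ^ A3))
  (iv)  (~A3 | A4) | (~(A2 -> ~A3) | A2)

iii

(i) fails at (0,0,0,0): the formula yields 0, H is 1.
(ii) fails at (0,0,0,1): the formula yields 1, H is 0.
(iv) fails at (0,0,0,1): the formula yields 1, H is 0.
Only (iii) survives; checking it on all 16 rows confirms it matches H.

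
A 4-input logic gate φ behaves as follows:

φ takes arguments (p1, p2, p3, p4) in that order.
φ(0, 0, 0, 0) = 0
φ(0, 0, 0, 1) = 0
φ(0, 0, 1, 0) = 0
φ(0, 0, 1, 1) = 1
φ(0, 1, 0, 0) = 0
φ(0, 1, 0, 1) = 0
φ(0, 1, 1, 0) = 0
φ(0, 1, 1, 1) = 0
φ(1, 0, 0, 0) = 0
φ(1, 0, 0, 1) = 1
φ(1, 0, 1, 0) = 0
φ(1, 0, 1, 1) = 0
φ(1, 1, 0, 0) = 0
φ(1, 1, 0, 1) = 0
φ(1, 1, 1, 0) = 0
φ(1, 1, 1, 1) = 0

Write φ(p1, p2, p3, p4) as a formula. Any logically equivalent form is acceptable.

φ(p1, p2, p3, p4) = (((¬p1 ∧ ¬p2) ∧ p3) ∧ p4) ∨ (((p1 ∧ ¬p2) ∧ ¬p3) ∧ p4)

φ=1 on 2 inputs: (0,0,1,1), (1,0,0,1). Reading each as a conjunction of literals (¬p1·¬p2·p3·p4, p1·¬p2·¬p3·p4) and taking the OR gives the canonical DNF.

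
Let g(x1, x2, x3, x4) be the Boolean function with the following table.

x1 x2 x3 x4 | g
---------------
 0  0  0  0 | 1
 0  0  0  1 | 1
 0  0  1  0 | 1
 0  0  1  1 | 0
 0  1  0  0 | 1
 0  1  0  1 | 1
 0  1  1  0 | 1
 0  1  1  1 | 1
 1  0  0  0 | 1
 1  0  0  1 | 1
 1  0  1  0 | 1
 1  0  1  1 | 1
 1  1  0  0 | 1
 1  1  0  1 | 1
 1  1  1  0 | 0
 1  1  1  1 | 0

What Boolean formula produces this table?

g is 0 on only 3 rows — (0,0,1,1), (1,1,1,0), (1,1,1,1). Writing each as a minterm (¬x1·¬x2·x3·x4, x1·x2·x3·¬x4, x1·x2·x3·x4) and OR-ing them characterizes exactly where g=0, so g is the negation of that disjunction.

g(x1, x2, x3, x4) = (((((x1' · x2') · x3) · x4) + (((x1 · x2) · x3) · x4')) + (((x1 · x2) · x3) · x4))'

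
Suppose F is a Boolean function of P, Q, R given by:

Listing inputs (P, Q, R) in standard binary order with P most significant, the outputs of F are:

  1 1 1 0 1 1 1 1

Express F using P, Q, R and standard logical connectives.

Only row (0,1,1) gives 0. So F is 1 everywhere except there — the complement of the minterm ¬P·Q·R.

F(P, Q, R) = not ((not P and Q) and R)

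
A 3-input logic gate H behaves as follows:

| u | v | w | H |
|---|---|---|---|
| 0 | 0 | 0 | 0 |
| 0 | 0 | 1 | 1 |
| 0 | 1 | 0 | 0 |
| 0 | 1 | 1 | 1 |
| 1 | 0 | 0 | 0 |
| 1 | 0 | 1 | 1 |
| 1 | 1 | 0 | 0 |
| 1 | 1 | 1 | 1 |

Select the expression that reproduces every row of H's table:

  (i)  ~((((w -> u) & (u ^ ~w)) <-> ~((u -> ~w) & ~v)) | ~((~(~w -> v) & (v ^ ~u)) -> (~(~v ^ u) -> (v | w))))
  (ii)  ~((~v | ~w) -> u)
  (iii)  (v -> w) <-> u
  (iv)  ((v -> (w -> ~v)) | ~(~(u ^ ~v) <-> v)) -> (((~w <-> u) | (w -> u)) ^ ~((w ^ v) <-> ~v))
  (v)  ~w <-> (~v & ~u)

iv

(i): at (0,0,0) it gives 1, but H = 0 — eliminated.
(ii): at (0,0,0) it gives 1, but H = 0 — eliminated.
(iii): at (0,0,1) it gives 0, but H = 1 — eliminated.
(v): at (0,0,0) it gives 1, but H = 0 — eliminated.
(iv) is the remaining candidate, and it agrees with H on all 8 inputs.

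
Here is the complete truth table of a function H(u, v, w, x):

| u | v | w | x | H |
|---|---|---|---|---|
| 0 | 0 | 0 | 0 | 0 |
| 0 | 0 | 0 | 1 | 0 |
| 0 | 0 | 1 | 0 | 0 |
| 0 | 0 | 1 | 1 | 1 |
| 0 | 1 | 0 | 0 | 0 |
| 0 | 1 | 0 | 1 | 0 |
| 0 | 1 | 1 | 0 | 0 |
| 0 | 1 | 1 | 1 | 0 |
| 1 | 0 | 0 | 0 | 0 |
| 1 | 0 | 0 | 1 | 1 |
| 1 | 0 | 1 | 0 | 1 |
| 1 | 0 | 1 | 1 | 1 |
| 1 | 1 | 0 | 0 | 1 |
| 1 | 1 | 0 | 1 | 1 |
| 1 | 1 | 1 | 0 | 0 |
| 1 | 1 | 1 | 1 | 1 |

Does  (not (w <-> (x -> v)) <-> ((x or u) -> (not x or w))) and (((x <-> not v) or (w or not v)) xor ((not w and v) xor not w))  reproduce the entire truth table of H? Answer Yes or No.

No

Check the formula against H row by row:
  u=0, v=0, w=0, x=0: formula gives 0, H = 0 ✓
  u=0, v=0, w=0, x=1: formula gives 0, H = 0 ✓
  u=0, v=0, w=1, x=0: formula gives 0, H = 0 ✓
  u=0, v=0, w=1, x=1: formula gives 1, H = 1 ✓
  u=0, v=1, w=0, x=0: formula gives 1, but H = 0 ✗
Since they disagree at (0,1,0,0), the expression is not a correct formula for H.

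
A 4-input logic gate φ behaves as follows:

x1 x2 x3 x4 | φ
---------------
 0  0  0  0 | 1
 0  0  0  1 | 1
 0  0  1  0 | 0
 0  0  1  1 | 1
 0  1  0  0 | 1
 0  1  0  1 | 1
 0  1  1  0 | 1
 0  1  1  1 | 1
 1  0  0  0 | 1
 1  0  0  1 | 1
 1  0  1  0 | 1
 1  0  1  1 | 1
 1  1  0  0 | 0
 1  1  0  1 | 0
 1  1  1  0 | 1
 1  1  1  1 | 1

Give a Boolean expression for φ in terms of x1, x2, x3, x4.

φ(x1, x2, x3, x4) = (((((x1' · x2') · x3) · x4') + (((x1 · x2) · x3') · x4')) + (((x1 · x2) · x3') · x4))'

The 0-rows are (0,0,1,0), (1,1,0,0), (1,1,0,1). Take each as a conjunction (¬x1·¬x2·x3·¬x4, x1·x2·¬x3·¬x4, x1·x2·¬x3·x4), form their disjunction, and complement — that gives a formula that is 1 everywhere φ is.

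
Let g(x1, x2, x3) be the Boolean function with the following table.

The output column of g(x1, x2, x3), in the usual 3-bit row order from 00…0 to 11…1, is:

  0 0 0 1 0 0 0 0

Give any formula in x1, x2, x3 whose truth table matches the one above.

g is 1 on exactly one input, (0,1,1), whose minterm is ¬x1·x2·x3. So g is just that conjunction.

g(x1, x2, x3) = (x1' · x2) · x3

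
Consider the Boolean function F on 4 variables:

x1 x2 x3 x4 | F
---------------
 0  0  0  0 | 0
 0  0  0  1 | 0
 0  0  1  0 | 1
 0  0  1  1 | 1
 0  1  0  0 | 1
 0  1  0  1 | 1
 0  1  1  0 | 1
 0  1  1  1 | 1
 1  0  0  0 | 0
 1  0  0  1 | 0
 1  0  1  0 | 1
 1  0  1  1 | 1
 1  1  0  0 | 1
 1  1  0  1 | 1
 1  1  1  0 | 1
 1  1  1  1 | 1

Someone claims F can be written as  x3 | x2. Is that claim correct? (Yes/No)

Evaluate x3 | x2 on each row and compare to F:
  x1=0, x2=0, x3=0, x4=0: formula gives 0, F = 0 ✓
  x1=0, x2=0, x3=0, x4=1: formula gives 0, F = 0 ✓
  x1=0, x2=0, x3=1, x4=0: formula gives 1, F = 1 ✓
  x1=0, x2=0, x3=1, x4=1: formula gives 1, F = 1 ✓
  …and likewise for the remaining 12 rows.
Every row agrees, so the formula is equivalent.

Yes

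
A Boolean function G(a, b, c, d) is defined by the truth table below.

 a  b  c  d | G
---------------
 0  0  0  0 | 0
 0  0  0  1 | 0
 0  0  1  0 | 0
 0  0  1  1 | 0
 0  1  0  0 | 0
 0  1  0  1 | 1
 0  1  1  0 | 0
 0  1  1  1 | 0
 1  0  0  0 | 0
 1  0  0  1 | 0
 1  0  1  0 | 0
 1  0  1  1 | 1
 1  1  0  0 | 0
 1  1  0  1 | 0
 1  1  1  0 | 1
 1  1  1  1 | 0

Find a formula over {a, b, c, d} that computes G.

The 1-rows are (0,1,0,1), (1,0,1,1), (1,1,1,0). Each contributes one minterm — ¬a·b·¬c·d; a·¬b·c·d; a·b·c·¬d — and their disjunction is a sum-of-products form of G.

G(a, b, c, d) = ((((a' · b) · c') · d) + (((a · b') · c) · d)) + (((a · b) · c) · d')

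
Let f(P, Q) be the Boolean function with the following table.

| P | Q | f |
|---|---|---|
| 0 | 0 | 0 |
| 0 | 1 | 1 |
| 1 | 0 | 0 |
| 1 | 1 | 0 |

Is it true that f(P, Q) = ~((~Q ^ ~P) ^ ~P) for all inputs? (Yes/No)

No

Test each input against both f and the formula:
  P=0, Q=0: formula gives 0, f = 0 ✓
  P=0, Q=1: formula gives 1, f = 1 ✓
  P=1, Q=0: formula gives 0, f = 0 ✓
  P=1, Q=1: formula gives 1, but f = 0 ✗
Row (1,1) is a counterexample, so the formula is not equivalent to f.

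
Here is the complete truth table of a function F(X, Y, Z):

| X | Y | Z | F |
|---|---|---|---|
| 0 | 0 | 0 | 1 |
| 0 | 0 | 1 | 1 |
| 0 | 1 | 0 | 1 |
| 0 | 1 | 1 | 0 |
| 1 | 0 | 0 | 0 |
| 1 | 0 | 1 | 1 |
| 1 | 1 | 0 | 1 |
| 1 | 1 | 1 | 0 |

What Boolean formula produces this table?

F is 0 on only 3 rows — (0,1,1), (1,0,0), (1,1,1). Writing each as a minterm (¬X·Y·Z, X·¬Y·¬Z, X·Y·Z) and OR-ing them characterizes exactly where F=0, so F is the negation of that disjunction.

F(X, Y, Z) = ~((((~X & Y) & Z) | ((X & ~Y) & ~Z)) | ((X & Y) & Z))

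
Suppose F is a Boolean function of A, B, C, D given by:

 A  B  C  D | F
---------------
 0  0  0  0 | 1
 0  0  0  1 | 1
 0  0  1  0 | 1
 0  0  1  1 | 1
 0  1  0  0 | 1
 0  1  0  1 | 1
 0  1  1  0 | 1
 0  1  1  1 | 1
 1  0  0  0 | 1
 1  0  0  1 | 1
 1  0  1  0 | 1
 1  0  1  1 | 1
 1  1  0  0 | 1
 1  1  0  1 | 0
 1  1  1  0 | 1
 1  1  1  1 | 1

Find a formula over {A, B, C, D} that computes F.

F(A, B, C, D) = (((A · B) · C') · D)'

F is 0 on exactly one input, (1,1,0,1), whose minterm is A·B·¬C·D. So F is the negation of that single conjunction.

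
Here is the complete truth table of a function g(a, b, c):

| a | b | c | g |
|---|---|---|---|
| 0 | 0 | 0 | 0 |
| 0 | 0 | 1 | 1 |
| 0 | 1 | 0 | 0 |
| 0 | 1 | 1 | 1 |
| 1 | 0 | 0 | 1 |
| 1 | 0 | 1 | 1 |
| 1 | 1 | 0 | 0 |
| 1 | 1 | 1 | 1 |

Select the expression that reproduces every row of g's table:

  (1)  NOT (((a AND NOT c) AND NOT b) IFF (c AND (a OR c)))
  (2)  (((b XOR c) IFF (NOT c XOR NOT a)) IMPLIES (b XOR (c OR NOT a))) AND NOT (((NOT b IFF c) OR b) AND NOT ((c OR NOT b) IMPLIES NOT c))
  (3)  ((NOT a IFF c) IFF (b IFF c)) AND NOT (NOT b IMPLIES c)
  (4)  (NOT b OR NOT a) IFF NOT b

(2): at (0,0,0) it gives 1, but g = 0 — eliminated.
(3): at (0,0,1) it gives 0, but g = 1 — eliminated.
(4): at (0,0,0) it gives 1, but g = 0 — eliminated.
That leaves (1). Evaluating it on every row reproduces the table of g exactly.

1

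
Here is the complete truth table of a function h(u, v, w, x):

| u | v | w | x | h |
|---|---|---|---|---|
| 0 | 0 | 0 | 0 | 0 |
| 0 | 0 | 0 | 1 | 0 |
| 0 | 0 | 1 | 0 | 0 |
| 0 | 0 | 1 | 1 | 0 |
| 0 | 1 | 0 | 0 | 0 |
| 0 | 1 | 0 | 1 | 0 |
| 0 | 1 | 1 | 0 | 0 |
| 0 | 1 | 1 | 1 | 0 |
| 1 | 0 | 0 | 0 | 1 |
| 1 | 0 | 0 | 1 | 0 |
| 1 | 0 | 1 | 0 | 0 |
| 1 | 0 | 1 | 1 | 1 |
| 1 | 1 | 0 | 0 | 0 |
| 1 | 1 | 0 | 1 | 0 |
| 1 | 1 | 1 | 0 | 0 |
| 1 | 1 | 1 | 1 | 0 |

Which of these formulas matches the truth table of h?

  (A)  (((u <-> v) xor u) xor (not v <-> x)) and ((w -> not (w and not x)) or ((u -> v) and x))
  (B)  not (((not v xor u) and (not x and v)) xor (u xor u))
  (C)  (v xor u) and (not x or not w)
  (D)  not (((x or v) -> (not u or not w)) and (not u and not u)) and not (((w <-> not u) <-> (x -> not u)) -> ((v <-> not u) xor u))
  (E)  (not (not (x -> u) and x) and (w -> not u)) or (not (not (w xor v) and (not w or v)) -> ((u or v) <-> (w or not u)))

(A): at (0,0,0,0) it gives 1, but h = 0 — eliminated.
(B): at (0,0,0,0) it gives 1, but h = 0 — eliminated.
(C): at (0,1,0,0) it gives 1, but h = 0 — eliminated.
(E): at (0,0,0,0) it gives 1, but h = 0 — eliminated.
Only (D) survives; checking it on all 16 rows confirms it matches h.

D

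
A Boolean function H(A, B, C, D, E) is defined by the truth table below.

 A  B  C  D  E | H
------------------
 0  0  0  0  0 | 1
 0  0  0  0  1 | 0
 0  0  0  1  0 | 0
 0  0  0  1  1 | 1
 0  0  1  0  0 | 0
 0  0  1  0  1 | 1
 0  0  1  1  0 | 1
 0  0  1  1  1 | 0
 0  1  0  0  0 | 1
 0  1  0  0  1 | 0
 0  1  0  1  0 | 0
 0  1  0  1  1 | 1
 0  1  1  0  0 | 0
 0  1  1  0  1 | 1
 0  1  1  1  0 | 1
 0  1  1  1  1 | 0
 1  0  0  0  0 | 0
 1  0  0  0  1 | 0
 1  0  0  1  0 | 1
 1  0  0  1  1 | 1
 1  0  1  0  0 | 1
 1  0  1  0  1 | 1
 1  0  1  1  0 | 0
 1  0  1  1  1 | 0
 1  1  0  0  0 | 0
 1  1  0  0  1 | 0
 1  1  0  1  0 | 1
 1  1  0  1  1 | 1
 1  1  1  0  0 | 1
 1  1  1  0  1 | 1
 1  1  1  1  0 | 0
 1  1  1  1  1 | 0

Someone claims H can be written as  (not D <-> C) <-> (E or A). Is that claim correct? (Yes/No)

Evaluate (not D <-> C) <-> (E or A) on each row and compare to H:
  A=0, B=0, C=0, D=0, E=0: formula gives 1, H = 1 ✓
  A=0, B=0, C=0, D=0, E=1: formula gives 0, H = 0 ✓
  A=0, B=0, C=0, D=1, E=0: formula gives 0, H = 0 ✓
  A=0, B=0, C=0, D=1, E=1: formula gives 1, H = 1 ✓
  … (the remaining 28 rows also agree.)
No disagreement on any input; they are logically equivalent.

Yes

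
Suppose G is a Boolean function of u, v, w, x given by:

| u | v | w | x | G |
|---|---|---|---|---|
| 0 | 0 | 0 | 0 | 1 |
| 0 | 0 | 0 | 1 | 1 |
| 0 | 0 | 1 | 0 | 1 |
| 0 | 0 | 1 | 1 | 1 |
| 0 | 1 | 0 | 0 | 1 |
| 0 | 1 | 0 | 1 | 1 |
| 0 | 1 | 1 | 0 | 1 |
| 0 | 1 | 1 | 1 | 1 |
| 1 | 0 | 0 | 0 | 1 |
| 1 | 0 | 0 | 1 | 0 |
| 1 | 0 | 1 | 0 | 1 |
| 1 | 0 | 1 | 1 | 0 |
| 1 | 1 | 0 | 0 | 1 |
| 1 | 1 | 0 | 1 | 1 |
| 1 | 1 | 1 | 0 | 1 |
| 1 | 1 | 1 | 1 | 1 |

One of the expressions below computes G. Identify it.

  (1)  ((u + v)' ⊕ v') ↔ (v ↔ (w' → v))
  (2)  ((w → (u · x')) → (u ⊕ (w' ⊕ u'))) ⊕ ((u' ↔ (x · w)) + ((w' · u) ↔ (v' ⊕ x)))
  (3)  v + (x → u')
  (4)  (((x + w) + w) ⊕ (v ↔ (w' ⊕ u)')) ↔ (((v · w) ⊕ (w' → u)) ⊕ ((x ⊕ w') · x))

(1): at (0,0,0,0) it gives 0, but G = 1 — eliminated.
(2): at (0,0,0,0) it gives 0, but G = 1 — eliminated.
(4): at (0,0,0,0) it gives 0, but G = 1 — eliminated.
(3) is the remaining candidate, and it agrees with G on all 16 inputs.

3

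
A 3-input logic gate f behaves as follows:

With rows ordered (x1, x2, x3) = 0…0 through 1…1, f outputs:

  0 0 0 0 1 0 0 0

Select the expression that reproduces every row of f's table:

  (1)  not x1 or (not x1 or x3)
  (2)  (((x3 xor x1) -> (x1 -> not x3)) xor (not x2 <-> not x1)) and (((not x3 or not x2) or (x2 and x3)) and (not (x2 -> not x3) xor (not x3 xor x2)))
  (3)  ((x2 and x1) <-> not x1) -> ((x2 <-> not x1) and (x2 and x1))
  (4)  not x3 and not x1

2

(1): at (0,0,0) it gives 1, but f = 0 — eliminated.
(3): at (0,0,0) it gives 1, but f = 0 — eliminated.
(4): at (0,0,0) it gives 1, but f = 0 — eliminated.
Only (2) survives; checking it on all 8 rows confirms it matches f.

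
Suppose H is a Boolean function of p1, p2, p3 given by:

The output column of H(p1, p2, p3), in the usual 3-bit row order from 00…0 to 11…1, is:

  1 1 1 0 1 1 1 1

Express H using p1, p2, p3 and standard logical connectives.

Only row (0,1,1) gives 0. So H is 1 everywhere except there — the complement of the minterm ¬p1·p2·p3.

H(p1, p2, p3) = NOT ((NOT p1 AND p2) AND p3)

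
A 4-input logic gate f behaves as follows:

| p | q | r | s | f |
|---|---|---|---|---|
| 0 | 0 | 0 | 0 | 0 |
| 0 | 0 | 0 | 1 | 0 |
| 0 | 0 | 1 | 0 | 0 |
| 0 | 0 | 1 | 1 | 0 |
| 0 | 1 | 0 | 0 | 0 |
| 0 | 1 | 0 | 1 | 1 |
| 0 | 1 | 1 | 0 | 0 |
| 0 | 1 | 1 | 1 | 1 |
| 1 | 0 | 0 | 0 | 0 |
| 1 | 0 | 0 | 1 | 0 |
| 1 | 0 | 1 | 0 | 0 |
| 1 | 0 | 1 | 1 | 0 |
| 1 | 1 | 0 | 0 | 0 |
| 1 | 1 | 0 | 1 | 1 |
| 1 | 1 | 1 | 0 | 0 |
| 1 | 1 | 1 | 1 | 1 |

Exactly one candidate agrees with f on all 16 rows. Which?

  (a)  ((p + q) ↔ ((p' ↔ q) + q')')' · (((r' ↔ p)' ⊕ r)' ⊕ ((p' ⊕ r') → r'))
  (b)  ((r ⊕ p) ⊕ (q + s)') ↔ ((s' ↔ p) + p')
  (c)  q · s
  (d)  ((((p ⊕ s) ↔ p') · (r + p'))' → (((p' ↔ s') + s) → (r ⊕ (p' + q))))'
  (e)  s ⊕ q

c

(a) disagrees with f on (0,1,0,0) (formula → 1, table → 0); rule it out.
(b) disagrees with f on (0,0,0,0) (formula → 1, table → 0); rule it out.
(d) disagrees with f on (0,0,1,0) (formula → 1, table → 0); rule it out.
(e) disagrees with f on (0,0,0,1) (formula → 1, table → 0); rule it out.
Only (c) survives; checking it on all 16 rows confirms it matches f.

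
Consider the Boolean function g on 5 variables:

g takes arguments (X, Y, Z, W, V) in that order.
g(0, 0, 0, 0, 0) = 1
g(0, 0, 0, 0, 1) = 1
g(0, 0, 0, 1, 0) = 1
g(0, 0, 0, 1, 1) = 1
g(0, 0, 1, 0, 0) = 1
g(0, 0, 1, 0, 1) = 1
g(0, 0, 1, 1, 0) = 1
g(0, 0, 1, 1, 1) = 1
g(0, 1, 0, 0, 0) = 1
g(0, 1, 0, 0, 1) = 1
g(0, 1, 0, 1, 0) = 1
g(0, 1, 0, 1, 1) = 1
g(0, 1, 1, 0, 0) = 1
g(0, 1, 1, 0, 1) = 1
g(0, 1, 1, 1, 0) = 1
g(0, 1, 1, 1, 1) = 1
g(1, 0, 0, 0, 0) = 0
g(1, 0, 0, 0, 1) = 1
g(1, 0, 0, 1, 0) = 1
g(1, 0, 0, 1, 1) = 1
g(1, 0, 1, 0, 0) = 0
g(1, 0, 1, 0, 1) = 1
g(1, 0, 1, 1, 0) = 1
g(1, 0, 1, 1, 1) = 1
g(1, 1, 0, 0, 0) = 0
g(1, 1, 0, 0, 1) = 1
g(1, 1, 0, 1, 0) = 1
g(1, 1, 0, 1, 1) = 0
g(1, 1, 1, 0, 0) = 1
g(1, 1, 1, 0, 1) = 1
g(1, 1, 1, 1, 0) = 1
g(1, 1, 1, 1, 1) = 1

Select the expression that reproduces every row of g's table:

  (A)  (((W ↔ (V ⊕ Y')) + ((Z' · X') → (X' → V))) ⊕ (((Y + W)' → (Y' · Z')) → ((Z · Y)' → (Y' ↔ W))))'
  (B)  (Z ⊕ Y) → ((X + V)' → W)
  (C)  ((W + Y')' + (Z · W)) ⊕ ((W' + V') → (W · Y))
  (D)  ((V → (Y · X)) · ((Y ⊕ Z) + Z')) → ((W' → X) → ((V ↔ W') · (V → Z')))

(A) fails at (0,0,0,0,1): the formula yields 0, g is 1.
(B) fails at (0,0,1,0,0): the formula yields 0, g is 1.
(C) fails at (0,0,0,0,0): the formula yields 0, g is 1.
(D) is the remaining candidate, and it agrees with g on all 32 inputs.

D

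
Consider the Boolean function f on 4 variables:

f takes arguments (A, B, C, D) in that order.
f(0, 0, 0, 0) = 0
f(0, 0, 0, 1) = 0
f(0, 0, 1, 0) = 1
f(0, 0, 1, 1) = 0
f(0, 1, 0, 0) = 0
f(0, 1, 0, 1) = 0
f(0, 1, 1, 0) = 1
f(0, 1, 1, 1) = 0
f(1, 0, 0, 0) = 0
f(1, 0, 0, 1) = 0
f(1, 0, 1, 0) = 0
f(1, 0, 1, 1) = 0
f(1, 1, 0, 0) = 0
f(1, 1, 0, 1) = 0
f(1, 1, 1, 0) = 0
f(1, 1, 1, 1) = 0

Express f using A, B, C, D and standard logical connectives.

The 1-rows are (0,0,1,0), (0,1,1,0). Each contributes one minterm — ¬A·¬B·C·¬D; ¬A·B·C·¬D — and their disjunction is a sum-of-products form of f.

f(A, B, C, D) = (((~A & ~B) & C) & ~D) | (((~A & B) & C) & ~D)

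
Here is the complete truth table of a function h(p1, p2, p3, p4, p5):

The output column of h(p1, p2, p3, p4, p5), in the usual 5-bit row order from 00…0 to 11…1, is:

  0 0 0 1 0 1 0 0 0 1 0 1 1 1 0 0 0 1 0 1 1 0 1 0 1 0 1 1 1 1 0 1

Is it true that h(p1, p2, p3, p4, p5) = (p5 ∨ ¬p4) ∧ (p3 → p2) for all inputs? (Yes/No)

No

Evaluate (p5 ∨ ¬p4) ∧ (p3 → p2) on each row and compare to h:
  p1=0, p2=0, p3=0, p4=0, p5=0: formula gives 1, but h = 0 ✗
Row (0,0,0,0,0) is a counterexample, so the formula is not equivalent to h.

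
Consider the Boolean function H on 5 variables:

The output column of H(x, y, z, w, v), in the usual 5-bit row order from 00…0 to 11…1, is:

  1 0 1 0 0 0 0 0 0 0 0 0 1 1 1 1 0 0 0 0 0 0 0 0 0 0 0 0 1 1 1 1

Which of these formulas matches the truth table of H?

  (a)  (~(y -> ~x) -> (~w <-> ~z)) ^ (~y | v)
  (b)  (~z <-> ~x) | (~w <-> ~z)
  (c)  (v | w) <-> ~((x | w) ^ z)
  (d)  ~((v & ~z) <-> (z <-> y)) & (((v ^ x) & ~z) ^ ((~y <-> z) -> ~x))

(a) fails at (0,0,0,0,0): the formula yields 0, H is 1.
(b) fails at (0,0,0,0,1): the formula yields 1, H is 0.
(c) fails at (0,0,0,0,0): the formula yields 0, H is 1.
(d) is the remaining candidate, and it agrees with H on all 32 inputs.

d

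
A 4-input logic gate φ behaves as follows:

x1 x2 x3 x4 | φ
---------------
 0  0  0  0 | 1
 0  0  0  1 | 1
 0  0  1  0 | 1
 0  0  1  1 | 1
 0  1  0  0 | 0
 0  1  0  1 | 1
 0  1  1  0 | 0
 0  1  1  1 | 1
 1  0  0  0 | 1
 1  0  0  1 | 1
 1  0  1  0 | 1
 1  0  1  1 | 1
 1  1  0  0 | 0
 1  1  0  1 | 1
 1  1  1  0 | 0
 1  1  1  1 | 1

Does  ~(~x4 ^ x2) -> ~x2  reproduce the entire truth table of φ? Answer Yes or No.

Yes

Test each input against both φ and the formula:
  x1=0, x2=0, x3=0, x4=0: formula gives 1, φ = 1 ✓
  x1=0, x2=0, x3=0, x4=1: formula gives 1, φ = 1 ✓
  x1=0, x2=0, x3=1, x4=0: formula gives 1, φ = 1 ✓
  x1=0, x2=0, x3=1, x4=1: formula gives 1, φ = 1 ✓
  … (the remaining 12 rows also agree.)
All 16 rows match — the expression computes φ exactly.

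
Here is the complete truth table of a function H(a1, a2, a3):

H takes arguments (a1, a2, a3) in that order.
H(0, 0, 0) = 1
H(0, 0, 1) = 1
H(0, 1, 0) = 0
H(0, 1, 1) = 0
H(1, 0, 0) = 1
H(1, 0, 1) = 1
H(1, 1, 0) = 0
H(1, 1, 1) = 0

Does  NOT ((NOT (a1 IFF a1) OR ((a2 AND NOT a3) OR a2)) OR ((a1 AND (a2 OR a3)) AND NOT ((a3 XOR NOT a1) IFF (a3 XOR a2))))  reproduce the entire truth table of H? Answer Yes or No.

Yes

Evaluate NOT ((NOT (a1 IFF a1) OR ((a2 AND NOT a3) OR a2)) OR ((a1 AND (a2 OR a3)) AND NOT ((a3 XOR NOT a1) IFF (a3 XOR a2)))) on each row and compare to H:
  a1=0, a2=0, a3=0: formula gives 1, H = 1 ✓
  a1=0, a2=0, a3=1: formula gives 1, H = 1 ✓
  a1=0, a2=1, a3=0: formula gives 0, H = 0 ✓
  a1=0, a2=1, a3=1: formula gives 0, H = 0 ✓
  a1=1, a2=0, a3=0: formula gives 1, H = 1 ✓
  … (the remaining 3 rows also agree.)
Every row agrees, so the formula is equivalent.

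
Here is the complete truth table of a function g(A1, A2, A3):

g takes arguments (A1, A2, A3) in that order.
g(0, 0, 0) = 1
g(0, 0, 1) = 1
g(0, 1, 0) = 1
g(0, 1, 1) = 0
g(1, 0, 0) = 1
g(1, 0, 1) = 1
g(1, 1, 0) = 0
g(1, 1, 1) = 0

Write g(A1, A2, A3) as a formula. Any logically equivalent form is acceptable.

There are just 3 zero rows: (0,1,1), (1,1,0), (1,1,1). Their minterms are ¬A1·A2·A3, A1·A2·¬A3, A1·A2·A3; the OR of those covers precisely the 0-outputs, and negating it yields g.

g(A1, A2, A3) = not ((((not A1 and A2) and A3) or ((A1 and A2) and not A3)) or ((A1 and A2) and A3))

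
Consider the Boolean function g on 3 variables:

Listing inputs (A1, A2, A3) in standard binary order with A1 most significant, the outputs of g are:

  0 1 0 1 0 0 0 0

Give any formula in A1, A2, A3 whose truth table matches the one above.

g(A1, A2, A3) = ((~A1 & ~A2) & A3) | ((~A1 & A2) & A3)

The 1-rows are (0,0,1), (0,1,1). Each contributes one minterm — ¬A1·¬A2·A3; ¬A1·A2·A3 — and their disjunction is a sum-of-products form of g.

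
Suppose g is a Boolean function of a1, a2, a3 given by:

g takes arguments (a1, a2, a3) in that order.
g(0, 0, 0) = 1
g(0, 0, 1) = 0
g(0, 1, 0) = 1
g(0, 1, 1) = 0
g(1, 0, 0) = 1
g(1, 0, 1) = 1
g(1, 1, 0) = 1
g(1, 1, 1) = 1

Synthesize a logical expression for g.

g(a1, a2, a3) = not (((not a1 and not a2) and a3) or ((not a1 and a2) and a3))

There are just 2 zero rows: (0,0,1), (0,1,1). Their minterms are ¬a1·¬a2·a3, ¬a1·a2·a3; the OR of those covers precisely the 0-outputs, and negating it yields g.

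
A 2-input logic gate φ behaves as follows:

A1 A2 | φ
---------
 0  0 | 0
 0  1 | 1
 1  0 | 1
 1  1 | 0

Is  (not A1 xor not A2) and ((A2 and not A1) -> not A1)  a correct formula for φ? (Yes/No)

Check the formula against φ row by row:
  A1=0, A2=0: formula gives 0, φ = 0 ✓
  A1=0, A2=1: formula gives 1, φ = 1 ✓
  A1=1, A2=0: formula gives 1, φ = 1 ✓
  A1=1, A2=1: formula gives 0, φ = 0 ✓
Every row agrees, so the formula is equivalent.

Yes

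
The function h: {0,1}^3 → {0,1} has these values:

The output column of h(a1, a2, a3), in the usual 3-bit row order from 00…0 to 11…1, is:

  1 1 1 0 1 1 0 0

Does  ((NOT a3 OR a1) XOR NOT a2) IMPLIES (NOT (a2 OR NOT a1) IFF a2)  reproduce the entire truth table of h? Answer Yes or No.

No

Check the formula against h row by row:
  a1=0, a2=0, a3=0: formula gives 1, h = 1 ✓
  a1=0, a2=0, a3=1: formula gives 1, h = 1 ✓
  a1=0, a2=1, a3=0: formula gives 0, but h = 1 ✗
A single disagreement suffices: at (0,1,0) they differ, so the formula does not compute h.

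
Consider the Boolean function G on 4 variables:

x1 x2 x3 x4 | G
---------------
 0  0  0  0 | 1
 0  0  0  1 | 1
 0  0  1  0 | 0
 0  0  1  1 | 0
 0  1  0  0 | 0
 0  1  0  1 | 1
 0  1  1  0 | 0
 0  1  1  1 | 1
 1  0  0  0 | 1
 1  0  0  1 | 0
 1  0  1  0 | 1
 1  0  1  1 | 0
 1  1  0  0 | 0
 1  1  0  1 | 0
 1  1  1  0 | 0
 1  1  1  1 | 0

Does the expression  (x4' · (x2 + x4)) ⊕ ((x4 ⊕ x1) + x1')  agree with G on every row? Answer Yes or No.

Check the formula against G row by row:
  x1=0, x2=0, x3=0, x4=0: formula gives 1, G = 1 ✓
  x1=0, x2=0, x3=0, x4=1: formula gives 1, G = 1 ✓
  x1=0, x2=0, x3=1, x4=0: formula gives 1, but G = 0 ✗
A single disagreement suffices: at (0,0,1,0) they differ, so the formula does not compute G.

No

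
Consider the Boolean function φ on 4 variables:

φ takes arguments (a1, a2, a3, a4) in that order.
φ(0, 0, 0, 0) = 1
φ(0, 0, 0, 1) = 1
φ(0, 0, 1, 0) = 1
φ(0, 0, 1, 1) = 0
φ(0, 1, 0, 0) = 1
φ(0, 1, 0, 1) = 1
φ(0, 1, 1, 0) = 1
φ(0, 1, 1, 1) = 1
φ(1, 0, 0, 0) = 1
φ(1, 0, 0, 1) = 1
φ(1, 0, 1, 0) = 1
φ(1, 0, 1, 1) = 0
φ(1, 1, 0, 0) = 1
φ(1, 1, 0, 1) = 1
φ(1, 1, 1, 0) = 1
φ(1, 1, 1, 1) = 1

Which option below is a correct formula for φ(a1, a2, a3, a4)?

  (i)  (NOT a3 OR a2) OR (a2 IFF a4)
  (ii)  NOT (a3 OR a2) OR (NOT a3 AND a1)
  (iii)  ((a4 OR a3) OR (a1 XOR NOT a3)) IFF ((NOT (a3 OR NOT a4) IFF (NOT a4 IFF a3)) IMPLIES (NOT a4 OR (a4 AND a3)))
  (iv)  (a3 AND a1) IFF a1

(ii) disagrees with φ on (0,0,1,0) (formula → 0, table → 1); rule it out.
(iii) disagrees with φ on (0,0,0,1) (formula → 0, table → 1); rule it out.
(iv) disagrees with φ on (0,0,1,1) (formula → 1, table → 0); rule it out.
Only (i) survives; checking it on all 16 rows confirms it matches φ.

i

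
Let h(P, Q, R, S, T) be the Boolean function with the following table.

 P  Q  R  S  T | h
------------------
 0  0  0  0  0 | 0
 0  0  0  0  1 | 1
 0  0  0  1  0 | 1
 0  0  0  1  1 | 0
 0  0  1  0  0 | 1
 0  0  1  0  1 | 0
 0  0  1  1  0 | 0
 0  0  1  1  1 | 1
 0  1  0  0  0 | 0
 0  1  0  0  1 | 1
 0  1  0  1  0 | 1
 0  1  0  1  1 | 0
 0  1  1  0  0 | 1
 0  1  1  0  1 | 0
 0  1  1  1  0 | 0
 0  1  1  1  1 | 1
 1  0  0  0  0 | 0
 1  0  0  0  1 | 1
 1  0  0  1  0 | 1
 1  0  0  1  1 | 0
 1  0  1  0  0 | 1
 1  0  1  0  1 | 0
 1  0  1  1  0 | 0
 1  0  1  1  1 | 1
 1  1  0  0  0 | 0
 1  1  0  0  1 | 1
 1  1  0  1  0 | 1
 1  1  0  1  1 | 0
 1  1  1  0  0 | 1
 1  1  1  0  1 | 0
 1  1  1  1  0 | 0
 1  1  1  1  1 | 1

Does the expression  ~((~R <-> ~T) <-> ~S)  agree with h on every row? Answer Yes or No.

Evaluate ~((~R <-> ~T) <-> ~S) on each row and compare to h:
  P=0, Q=0, R=0, S=0, T=0: formula gives 0, h = 0 ✓
  P=0, Q=0, R=0, S=0, T=1: formula gives 1, h = 1 ✓
  P=0, Q=0, R=0, S=1, T=0: formula gives 1, h = 1 ✓
  P=0, Q=0, R=0, S=1, T=1: formula gives 0, h = 0 ✓
  … (the remaining 28 rows also agree.)
No disagreement on any input; they are logically equivalent.

Yes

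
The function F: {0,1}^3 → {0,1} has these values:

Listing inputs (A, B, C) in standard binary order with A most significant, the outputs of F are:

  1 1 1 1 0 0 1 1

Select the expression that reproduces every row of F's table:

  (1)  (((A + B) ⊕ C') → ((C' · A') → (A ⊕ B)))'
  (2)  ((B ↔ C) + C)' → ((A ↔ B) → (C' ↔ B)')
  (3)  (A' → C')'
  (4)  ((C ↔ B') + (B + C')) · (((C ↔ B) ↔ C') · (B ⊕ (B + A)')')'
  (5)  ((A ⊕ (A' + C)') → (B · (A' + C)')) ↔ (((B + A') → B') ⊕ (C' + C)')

4

(1): at (0,0,1) it gives 0, but F = 1 — eliminated.
(2): at (1,0,0) it gives 1, but F = 0 — eliminated.
(3): at (0,0,0) it gives 0, but F = 1 — eliminated.
(5): at (0,1,0) it gives 0, but F = 1 — eliminated.
Only (4) survives; checking it on all 8 rows confirms it matches F.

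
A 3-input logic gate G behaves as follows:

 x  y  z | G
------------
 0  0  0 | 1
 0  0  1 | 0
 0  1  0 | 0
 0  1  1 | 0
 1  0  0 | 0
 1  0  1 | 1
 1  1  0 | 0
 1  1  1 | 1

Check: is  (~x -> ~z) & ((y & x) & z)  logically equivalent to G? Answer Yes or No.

Evaluate (~x -> ~z) & ((y & x) & z) on each row and compare to G:
  x=0, y=0, z=0: formula gives 0, but G = 1 ✗
Since they disagree at (0,0,0), the expression is not a correct formula for G.

No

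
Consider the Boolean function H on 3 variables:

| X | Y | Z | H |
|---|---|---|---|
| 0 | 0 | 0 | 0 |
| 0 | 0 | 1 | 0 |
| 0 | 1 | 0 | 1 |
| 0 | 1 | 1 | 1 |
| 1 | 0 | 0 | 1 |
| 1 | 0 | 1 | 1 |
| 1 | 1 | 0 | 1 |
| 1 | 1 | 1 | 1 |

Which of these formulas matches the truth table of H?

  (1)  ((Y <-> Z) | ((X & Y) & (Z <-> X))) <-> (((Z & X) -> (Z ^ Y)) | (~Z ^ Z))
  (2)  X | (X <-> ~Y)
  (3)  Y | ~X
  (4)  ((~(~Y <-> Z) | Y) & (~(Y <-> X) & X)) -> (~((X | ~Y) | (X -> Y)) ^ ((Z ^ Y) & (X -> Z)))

2

(1): at (0,0,0) it gives 1, but H = 0 — eliminated.
(3): at (0,0,0) it gives 1, but H = 0 — eliminated.
(4): at (0,0,0) it gives 1, but H = 0 — eliminated.
That leaves (2). Evaluating it on every row reproduces the table of H exactly.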